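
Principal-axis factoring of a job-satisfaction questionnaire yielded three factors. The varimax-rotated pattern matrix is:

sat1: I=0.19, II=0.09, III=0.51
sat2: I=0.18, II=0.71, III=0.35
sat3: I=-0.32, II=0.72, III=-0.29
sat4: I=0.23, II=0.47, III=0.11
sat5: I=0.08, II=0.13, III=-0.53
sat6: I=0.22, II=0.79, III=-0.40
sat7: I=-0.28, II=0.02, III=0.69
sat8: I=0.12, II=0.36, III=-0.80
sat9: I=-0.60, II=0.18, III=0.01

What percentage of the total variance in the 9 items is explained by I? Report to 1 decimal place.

SS loadings for I = 0.19² + 0.18² + (-0.32)² + 0.23² + 0.08² + 0.22² + (-0.28)² + 0.12² + (-0.60)² = 0.7314
With 9 standardized items, total variance = 9. Proportion = 0.7314/9 = 0.0813 → 8.13%.

8.1%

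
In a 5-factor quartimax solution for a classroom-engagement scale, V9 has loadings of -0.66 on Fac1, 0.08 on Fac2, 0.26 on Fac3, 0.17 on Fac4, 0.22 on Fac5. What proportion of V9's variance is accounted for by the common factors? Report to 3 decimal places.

h² = (-0.66)² + 0.08² + 0.26² + 0.17² + 0.22² = 0.4356 + 0.0064 + 0.0676 + 0.0289 + 0.0484 = 0.5869

0.587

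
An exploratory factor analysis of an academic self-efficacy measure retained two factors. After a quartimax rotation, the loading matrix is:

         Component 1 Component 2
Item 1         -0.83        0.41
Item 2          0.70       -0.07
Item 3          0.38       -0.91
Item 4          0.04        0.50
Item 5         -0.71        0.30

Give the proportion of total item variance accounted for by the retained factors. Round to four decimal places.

SS loadings by factor: 1.8290, 1.3411; total = 3.1701.
Total variance with 5 standardized items is 5, so the solution explains 3.1701/5 = 0.6340.

0.6340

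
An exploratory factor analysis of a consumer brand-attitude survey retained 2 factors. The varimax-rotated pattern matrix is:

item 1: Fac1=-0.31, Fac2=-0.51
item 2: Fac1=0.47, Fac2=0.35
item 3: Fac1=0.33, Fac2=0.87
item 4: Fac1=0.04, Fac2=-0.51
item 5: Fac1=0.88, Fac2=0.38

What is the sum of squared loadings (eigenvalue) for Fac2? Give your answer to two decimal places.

1.54

SS loadings for Fac2 = (-0.51)² + 0.35² + 0.87² + (-0.51)² + 0.38² = 0.2601 + 0.1225 + 0.7569 + 0.2601 + 0.1444 = 1.5440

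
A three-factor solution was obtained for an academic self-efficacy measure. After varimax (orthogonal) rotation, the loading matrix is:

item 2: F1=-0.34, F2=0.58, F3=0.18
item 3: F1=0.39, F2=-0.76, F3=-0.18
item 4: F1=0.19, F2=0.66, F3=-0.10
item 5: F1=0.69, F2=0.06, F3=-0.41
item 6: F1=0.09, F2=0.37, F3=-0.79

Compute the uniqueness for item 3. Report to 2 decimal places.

0.24

h² = 0.39² + (-0.76)² + (-0.18)² = 0.1521 + 0.5776 + 0.0324 = 0.7621
Uniqueness u² = 1 − h² = 1 − 0.7621 = 0.2379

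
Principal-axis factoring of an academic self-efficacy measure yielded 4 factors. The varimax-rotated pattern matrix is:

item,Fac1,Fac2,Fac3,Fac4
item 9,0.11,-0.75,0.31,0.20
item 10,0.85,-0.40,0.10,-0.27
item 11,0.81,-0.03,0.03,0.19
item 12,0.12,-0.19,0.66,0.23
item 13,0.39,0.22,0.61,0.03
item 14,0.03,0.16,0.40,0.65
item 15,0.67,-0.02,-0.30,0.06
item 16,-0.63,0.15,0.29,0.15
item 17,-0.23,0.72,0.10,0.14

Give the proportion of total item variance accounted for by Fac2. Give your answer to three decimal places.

0.153

SS loadings for Fac2 = (-0.75)² + (-0.40)² + (-0.03)² + (-0.19)² + 0.22² + 0.16² + (-0.02)² + 0.15² + 0.72² = 1.3748
Proportion of variance = 1.3748 / 9 = 0.1528.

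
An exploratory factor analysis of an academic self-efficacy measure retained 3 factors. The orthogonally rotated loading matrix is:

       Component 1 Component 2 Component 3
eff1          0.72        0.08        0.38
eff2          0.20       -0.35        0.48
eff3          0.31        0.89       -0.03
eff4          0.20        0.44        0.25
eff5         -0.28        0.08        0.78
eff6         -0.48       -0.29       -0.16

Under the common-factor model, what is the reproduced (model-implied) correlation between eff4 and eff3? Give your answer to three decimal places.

0.446

r̂ = Σ λ_i·λ_j across factors = (0.20)(0.31) + (0.44)(0.89) + (0.25)(-0.03)
  = +0.0620 +0.3916 -0.0075 = 0.4461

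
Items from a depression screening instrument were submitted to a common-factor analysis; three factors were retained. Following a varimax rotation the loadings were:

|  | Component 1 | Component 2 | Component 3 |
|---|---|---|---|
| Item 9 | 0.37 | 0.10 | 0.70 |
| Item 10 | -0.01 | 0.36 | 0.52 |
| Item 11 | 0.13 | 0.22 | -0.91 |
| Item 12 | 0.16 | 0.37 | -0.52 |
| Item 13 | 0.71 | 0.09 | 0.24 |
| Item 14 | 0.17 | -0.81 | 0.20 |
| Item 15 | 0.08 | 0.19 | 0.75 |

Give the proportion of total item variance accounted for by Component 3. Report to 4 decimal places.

SS loadings for Component 3 = 0.70² + 0.52² + (-0.91)² + (-0.52)² + 0.24² + 0.20² + 0.75² = 2.5190
Proportion of variance = 2.5190 / 7 = 0.3599.

0.3599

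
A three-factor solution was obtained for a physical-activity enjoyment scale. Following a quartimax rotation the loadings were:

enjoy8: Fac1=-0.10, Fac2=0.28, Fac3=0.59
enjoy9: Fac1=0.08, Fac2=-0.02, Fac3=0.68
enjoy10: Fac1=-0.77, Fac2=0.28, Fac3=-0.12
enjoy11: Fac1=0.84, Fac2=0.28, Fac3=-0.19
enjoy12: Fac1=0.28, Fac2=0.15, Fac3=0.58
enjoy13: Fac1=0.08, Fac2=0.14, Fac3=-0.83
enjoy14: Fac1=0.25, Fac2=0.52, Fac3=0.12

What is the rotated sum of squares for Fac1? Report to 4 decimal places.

SS loadings for Fac1 = (-0.10)² + 0.08² + (-0.77)² + 0.84² + 0.28² + 0.08² + 0.25² = 0.0100 + 0.0064 + 0.5929 + 0.7056 + 0.0784 + 0.0064 + 0.0625 = 1.4622

1.4622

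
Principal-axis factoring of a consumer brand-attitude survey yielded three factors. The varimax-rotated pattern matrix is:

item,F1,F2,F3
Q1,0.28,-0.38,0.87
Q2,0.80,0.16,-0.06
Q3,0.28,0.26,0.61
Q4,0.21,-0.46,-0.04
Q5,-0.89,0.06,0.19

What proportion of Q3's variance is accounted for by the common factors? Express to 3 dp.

h² = 0.28² + 0.26² + 0.61² = 0.0784 + 0.0676 + 0.3721 = 0.5181

0.518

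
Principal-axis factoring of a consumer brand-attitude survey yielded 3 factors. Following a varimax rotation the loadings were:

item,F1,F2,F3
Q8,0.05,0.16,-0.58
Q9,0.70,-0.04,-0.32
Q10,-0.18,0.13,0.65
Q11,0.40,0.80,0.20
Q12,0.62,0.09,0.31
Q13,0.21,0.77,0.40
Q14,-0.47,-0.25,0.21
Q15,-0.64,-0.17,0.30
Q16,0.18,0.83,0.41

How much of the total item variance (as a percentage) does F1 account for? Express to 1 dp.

19.7%

SS loadings for F1 = 0.05² + 0.70² + (-0.18)² + 0.40² + 0.62² + 0.21² + (-0.47)² + (-0.64)² + 0.18² = 1.7763
With 9 standardized items, total variance = 9. Proportion = 1.7763/9 = 0.1974 → 19.74%.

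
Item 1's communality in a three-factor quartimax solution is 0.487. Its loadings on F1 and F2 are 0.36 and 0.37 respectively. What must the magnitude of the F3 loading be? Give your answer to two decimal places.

Under orthogonal rotation h² = Σλ², so λ_F3² = h² − (0.2665) = 0.487 − 0.2665 = 0.2205.
|λ| = √0.2205 = 0.4696.

0.47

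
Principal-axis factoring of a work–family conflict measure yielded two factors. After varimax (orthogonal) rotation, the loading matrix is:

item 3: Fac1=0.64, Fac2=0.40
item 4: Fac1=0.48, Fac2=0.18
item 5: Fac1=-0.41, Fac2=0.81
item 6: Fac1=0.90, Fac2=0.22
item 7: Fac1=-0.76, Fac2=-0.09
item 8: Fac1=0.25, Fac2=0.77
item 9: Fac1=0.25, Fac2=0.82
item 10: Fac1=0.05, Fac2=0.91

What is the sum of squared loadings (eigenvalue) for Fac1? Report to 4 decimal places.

SS loadings for Fac1 = 0.64² + 0.48² + (-0.41)² + 0.90² + (-0.76)² + 0.25² + 0.25² + 0.05² = 0.4096 + 0.2304 + 0.1681 + 0.8100 + 0.5776 + 0.0625 + 0.0625 + 0.0025 = 2.3232

2.3232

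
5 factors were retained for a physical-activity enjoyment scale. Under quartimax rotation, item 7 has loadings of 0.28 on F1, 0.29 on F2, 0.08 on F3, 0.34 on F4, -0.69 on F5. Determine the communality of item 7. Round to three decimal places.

0.761

h² = 0.28² + 0.29² + 0.08² + 0.34² + (-0.69)² = 0.0784 + 0.0841 + 0.0064 + 0.1156 + 0.4761 = 0.7606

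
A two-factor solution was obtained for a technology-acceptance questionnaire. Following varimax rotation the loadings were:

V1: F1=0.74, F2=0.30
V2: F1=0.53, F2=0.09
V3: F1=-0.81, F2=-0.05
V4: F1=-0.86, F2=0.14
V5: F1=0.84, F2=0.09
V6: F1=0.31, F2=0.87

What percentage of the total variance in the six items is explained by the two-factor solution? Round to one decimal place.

Communalities: 0.6376, 0.2890, 0.6586, 0.7592, 0.7137, 0.8530; Σh² = 3.9111.
Total variance with 6 standardized items is 6, so the solution explains 3.9111/6 = 0.6518 = 65.18%.

65.2%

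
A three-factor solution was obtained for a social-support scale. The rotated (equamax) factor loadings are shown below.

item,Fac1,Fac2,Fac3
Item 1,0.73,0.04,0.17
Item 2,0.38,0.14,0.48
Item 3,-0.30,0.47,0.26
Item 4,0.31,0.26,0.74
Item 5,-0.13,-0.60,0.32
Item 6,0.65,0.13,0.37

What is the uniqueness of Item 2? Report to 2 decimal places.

h² = 0.38² + 0.14² + 0.48² = 0.1444 + 0.0196 + 0.2304 = 0.3944
Uniqueness u² = 1 − h² = 1 − 0.3944 = 0.6056

0.61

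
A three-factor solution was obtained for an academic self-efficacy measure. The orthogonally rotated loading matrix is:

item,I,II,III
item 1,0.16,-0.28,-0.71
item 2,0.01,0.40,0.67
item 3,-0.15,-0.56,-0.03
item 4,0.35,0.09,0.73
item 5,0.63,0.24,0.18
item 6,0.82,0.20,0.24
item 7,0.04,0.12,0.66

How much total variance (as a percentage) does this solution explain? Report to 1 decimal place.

Communalities: 0.6081, 0.6090, 0.3370, 0.6635, 0.4869, 0.7700, 0.4516; Σh² = 3.9261.
Total variance with 7 standardized items is 7, so the solution explains 3.9261/7 = 0.5609 = 56.09%.

56.1%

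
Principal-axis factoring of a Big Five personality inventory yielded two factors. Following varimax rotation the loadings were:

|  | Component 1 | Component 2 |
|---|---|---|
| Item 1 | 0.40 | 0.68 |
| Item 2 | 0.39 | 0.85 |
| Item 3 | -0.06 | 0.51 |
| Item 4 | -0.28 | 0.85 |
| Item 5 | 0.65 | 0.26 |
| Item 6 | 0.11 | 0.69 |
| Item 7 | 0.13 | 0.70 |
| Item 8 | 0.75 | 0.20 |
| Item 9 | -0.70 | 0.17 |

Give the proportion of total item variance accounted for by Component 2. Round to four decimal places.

0.3633

SS loadings for Component 2 = 0.68² + 0.85² + 0.51² + 0.85² + 0.26² + 0.69² + 0.70² + 0.20² + 0.17² = 3.2701
Proportion of variance = 3.2701 / 9 = 0.3633.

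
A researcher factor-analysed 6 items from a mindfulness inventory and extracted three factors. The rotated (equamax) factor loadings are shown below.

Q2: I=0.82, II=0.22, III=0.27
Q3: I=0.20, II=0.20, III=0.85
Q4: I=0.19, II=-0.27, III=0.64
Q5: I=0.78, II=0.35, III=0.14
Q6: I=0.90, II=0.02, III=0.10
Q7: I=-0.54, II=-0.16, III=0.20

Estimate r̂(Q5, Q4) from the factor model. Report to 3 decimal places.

r̂ = Σ λ_i·λ_j across factors = (0.78)(0.19) + (0.35)(-0.27) + (0.14)(0.64)
  = +0.1482 -0.0945 +0.0896 = 0.1433

0.143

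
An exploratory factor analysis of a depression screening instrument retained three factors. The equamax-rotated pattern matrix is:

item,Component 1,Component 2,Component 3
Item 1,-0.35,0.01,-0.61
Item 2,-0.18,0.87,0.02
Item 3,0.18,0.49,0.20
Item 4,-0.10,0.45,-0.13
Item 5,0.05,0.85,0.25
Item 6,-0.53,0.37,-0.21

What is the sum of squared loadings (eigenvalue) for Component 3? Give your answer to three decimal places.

SS loadings for Component 3 = (-0.61)² + 0.02² + 0.20² + (-0.13)² + 0.25² + (-0.21)² = 0.3721 + 0.0004 + 0.0400 + 0.0169 + 0.0625 + 0.0441 = 0.5360

0.536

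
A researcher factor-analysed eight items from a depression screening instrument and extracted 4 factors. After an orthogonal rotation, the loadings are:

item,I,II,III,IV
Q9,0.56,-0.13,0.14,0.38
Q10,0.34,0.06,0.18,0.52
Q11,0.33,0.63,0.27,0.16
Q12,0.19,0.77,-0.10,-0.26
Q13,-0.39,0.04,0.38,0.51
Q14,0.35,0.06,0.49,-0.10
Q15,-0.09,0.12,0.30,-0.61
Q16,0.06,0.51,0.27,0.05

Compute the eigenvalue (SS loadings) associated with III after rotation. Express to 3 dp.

SS loadings for III = 0.14² + 0.18² + 0.27² + (-0.10)² + 0.38² + 0.49² + 0.30² + 0.27² = 0.0196 + 0.0324 + 0.0729 + 0.0100 + 0.1444 + 0.2401 + 0.0900 + 0.0729 = 0.6823

0.682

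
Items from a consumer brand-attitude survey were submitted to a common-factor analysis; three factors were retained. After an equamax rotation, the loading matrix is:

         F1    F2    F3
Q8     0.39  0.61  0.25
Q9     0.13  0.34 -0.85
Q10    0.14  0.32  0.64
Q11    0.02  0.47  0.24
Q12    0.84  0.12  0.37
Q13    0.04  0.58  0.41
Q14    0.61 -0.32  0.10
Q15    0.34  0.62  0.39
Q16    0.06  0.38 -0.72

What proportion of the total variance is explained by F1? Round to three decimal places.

0.154

SS loadings for F1 = 0.39² + 0.13² + 0.14² + 0.02² + 0.84² + 0.04² + 0.61² + 0.34² + 0.06² = 1.3875
Proportion of variance = 1.3875 / 9 = 0.1542.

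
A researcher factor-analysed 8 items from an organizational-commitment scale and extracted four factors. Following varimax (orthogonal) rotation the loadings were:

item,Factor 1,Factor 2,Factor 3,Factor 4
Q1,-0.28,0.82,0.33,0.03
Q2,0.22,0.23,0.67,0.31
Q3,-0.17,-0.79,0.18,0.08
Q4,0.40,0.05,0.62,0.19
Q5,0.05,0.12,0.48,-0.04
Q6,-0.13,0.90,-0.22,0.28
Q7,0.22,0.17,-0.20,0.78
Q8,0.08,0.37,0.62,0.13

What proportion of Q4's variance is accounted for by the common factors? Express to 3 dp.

0.583

h² = 0.40² + 0.05² + 0.62² + 0.19² = 0.1600 + 0.0025 + 0.3844 + 0.0361 = 0.5830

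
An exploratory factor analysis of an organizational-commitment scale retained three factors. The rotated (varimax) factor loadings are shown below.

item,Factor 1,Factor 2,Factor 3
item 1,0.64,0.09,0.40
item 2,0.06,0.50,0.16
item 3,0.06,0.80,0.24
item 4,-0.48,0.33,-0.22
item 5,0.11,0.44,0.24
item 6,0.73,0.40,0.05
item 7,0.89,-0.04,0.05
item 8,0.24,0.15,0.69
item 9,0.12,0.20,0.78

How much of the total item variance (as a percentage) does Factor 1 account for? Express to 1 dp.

SS loadings for Factor 1 = 0.64² + 0.06² + 0.06² + (-0.48)² + 0.11² + 0.73² + 0.89² + 0.24² + 0.12² = 2.0563
With 9 standardized items, total variance = 9. Proportion = 2.0563/9 = 0.2285 → 22.85%.

22.8%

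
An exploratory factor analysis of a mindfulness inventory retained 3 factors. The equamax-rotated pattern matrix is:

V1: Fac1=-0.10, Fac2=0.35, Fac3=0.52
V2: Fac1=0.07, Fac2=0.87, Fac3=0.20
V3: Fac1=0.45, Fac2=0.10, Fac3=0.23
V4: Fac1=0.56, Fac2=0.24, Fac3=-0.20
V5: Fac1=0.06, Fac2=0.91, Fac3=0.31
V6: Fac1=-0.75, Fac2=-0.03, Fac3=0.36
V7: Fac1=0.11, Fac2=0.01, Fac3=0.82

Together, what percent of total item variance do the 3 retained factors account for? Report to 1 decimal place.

Communalities: 0.4029, 0.8018, 0.2654, 0.4112, 0.9278, 0.6930, 0.6846; Σh² = 4.1867.
Total variance with 7 standardized items is 7, so the solution explains 4.1867/7 = 0.5981 = 59.81%.

59.8%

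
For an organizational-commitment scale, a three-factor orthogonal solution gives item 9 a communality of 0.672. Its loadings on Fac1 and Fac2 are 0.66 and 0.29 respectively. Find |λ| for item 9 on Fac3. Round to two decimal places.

Under orthogonal rotation h² = Σλ², so λ_Fac3² = h² − (0.5197) = 0.672 − 0.5197 = 0.1523.
|λ| = √0.1523 = 0.3903.

0.39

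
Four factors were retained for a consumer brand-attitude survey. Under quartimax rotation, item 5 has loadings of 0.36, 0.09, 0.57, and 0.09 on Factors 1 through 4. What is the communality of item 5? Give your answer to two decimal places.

h² = 0.36² + 0.09² + 0.57² + 0.09² = 0.1296 + 0.0081 + 0.3249 + 0.0081 = 0.4707

0.47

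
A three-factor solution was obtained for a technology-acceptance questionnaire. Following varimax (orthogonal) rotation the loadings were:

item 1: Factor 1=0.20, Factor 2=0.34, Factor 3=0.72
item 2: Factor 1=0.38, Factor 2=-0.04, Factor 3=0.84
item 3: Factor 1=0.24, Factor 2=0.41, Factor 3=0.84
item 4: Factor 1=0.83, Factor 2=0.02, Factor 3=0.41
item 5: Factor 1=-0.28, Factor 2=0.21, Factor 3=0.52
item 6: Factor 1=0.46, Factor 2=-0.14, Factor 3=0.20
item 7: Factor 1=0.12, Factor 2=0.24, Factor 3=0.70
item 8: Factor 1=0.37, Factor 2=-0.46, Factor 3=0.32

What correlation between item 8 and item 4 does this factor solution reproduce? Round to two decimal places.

r̂ = Σ λ_i·λ_j across factors = (0.37)(0.83) + (-0.46)(0.02) + (0.32)(0.41)
  = +0.3071 -0.0092 +0.1312 = 0.4291

0.43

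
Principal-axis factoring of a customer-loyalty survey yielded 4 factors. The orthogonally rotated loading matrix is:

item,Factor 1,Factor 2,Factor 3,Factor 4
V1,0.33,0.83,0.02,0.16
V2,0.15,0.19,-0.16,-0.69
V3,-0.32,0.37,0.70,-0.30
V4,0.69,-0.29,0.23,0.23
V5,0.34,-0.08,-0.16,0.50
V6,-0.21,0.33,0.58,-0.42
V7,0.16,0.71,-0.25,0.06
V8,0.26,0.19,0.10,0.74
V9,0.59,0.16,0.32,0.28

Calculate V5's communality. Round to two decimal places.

0.40

h² = 0.34² + (-0.08)² + (-0.16)² + 0.50² = 0.1156 + 0.0064 + 0.0256 + 0.2500 = 0.3976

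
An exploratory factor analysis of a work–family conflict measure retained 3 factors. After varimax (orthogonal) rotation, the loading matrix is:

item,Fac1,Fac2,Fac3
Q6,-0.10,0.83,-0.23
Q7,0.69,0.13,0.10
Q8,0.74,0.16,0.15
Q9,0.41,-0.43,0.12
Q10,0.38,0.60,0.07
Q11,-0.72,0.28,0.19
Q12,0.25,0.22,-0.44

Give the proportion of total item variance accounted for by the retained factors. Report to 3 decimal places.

0.524

Communalities: 0.7518, 0.5030, 0.5957, 0.3674, 0.5093, 0.6329, 0.3045; Σh² = 3.6646.
Total variance with 7 standardized items is 7, so the solution explains 3.6646/7 = 0.5235.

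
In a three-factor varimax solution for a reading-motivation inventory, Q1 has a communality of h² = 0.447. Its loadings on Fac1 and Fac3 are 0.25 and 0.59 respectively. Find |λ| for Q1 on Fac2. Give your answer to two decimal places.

Under orthogonal rotation h² = Σλ², so λ_Fac2² = h² − (0.4106) = 0.447 − 0.4106 = 0.0364.
|λ| = √0.0364 = 0.1908.

0.19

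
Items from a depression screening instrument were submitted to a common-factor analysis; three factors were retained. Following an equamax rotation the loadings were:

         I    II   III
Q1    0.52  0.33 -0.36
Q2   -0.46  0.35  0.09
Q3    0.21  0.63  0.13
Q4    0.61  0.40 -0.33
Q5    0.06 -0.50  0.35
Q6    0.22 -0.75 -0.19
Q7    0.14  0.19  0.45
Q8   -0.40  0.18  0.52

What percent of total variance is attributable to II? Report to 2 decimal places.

SS loadings for II = 0.33² + 0.35² + 0.63² + 0.40² + (-0.50)² + (-0.75)² + 0.19² + 0.18² = 1.6693
With 8 standardized items, total variance = 8. Proportion = 1.6693/8 = 0.2087 → 20.87%.

20.87%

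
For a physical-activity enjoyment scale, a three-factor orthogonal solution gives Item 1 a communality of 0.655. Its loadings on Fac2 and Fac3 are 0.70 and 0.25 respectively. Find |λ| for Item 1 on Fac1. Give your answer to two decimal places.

0.32

Under orthogonal rotation h² = Σλ², so λ_Fac1² = h² − (0.5525) = 0.655 − 0.5525 = 0.1025.
|λ| = √0.1025 = 0.3202.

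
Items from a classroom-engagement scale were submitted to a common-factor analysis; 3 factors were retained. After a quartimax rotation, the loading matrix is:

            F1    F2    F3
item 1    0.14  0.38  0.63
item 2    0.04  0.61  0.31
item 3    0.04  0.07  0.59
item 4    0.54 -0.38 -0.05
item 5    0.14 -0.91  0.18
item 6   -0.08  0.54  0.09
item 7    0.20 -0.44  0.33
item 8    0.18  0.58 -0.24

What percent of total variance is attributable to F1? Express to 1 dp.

SS loadings for F1 = 0.14² + 0.04² + 0.04² + 0.54² + 0.14² + (-0.08)² + 0.20² + 0.18² = 0.4128
With 8 standardized items, total variance = 8. Proportion = 0.4128/8 = 0.0516 → 5.16%.

5.2%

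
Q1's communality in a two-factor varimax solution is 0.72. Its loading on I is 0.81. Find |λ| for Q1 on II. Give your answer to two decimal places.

Under orthogonal rotation h² = Σλ², so λ_II² = h² − (0.6561) = 0.72 − 0.6561 = 0.0639.
|λ| = √0.0639 = 0.2528.

0.25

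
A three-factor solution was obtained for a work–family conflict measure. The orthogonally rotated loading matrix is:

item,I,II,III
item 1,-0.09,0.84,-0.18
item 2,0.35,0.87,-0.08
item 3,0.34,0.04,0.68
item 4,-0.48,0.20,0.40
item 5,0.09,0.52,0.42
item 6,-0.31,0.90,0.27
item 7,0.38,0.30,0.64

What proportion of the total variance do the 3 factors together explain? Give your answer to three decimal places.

Communalities: 0.7461, 0.8858, 0.5796, 0.4304, 0.4549, 0.9790, 0.6440; Σh² = 4.7198.
Total variance with 7 standardized items is 7, so the solution explains 4.7198/7 = 0.6743.

0.674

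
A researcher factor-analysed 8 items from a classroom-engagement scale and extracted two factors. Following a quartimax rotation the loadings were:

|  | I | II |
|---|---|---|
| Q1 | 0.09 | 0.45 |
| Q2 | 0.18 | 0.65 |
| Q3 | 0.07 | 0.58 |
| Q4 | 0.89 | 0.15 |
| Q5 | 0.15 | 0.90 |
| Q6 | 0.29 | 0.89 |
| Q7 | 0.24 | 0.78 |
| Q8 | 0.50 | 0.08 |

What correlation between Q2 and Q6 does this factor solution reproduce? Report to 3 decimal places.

r̂ = Σ λ_i·λ_j across factors = (0.18)(0.29) + (0.65)(0.89)
  = +0.0522 +0.5785 = 0.6307

0.631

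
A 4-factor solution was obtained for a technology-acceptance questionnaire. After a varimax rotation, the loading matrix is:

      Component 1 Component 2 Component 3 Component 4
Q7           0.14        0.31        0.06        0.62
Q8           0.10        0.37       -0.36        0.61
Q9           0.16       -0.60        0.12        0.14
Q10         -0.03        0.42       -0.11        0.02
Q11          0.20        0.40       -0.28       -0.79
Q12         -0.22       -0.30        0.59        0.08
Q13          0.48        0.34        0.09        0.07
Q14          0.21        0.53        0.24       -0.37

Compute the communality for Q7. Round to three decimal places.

0.504

h² = 0.14² + 0.31² + 0.06² + 0.62² = 0.0196 + 0.0961 + 0.0036 + 0.3844 = 0.5037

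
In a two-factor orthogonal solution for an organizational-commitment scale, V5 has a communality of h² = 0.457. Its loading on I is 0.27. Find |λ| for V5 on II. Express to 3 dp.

0.620

Under orthogonal rotation h² = Σλ², so λ_II² = h² − (0.0729) = 0.457 − 0.0729 = 0.3841.
|λ| = √0.3841 = 0.6198.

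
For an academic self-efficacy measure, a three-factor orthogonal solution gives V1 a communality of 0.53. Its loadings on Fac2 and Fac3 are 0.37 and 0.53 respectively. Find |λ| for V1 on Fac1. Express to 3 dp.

Under orthogonal rotation h² = Σλ², so λ_Fac1² = h² − (0.4178) = 0.53 − 0.4178 = 0.1122.
|λ| = √0.1122 = 0.3350.

0.335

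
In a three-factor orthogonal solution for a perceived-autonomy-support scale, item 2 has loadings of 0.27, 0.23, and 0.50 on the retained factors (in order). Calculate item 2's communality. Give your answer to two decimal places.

h² = 0.27² + 0.23² + 0.50² = 0.0729 + 0.0529 + 0.2500 = 0.3758

0.38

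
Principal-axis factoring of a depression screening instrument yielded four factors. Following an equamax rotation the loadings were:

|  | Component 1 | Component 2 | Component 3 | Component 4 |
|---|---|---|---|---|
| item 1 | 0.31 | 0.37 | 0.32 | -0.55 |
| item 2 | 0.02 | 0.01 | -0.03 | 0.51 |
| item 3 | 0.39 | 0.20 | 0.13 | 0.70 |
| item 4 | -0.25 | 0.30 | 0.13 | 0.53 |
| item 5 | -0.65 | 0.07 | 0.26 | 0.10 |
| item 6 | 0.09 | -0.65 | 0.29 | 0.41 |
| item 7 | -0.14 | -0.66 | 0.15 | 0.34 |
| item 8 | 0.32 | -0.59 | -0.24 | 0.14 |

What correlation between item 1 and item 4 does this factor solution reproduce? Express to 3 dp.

-0.216

r̂ = Σ λ_i·λ_j across factors = (0.31)(-0.25) + (0.37)(0.30) + (0.32)(0.13) + (-0.55)(0.53)
  = -0.0775 +0.1110 +0.0416 -0.2915 = -0.2164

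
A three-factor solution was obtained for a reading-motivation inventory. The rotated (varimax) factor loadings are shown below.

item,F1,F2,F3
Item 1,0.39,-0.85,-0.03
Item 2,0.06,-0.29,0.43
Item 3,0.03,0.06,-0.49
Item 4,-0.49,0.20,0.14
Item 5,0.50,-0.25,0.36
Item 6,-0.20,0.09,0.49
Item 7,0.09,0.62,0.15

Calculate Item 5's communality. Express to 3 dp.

h² = 0.50² + (-0.25)² + 0.36² = 0.2500 + 0.0625 + 0.1296 = 0.4421

0.442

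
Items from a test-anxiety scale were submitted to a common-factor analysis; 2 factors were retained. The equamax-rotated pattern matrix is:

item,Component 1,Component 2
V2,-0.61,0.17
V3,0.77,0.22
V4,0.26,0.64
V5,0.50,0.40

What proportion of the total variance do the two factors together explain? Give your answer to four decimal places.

Communalities: 0.4010, 0.6413, 0.4772, 0.4100; Σh² = 1.9295.
Total variance with 4 standardized items is 4, so the solution explains 1.9295/4 = 0.4824.

0.4824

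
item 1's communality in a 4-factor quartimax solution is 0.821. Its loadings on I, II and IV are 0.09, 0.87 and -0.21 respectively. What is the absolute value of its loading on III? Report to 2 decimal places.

0.11

Under orthogonal rotation h² = Σλ², so λ_III² = h² − (0.8091) = 0.821 − 0.8091 = 0.0119.
|λ| = √0.0119 = 0.1091.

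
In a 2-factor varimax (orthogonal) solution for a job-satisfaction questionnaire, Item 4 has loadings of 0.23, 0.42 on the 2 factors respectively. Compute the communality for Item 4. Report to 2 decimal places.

0.23

h² = 0.23² + 0.42² = 0.0529 + 0.1764 = 0.2293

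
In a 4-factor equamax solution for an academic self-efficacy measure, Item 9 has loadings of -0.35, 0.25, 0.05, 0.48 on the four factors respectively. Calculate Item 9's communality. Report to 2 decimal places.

h² = (-0.35)² + 0.25² + 0.05² + 0.48² = 0.1225 + 0.0625 + 0.0025 + 0.2304 = 0.4179

0.42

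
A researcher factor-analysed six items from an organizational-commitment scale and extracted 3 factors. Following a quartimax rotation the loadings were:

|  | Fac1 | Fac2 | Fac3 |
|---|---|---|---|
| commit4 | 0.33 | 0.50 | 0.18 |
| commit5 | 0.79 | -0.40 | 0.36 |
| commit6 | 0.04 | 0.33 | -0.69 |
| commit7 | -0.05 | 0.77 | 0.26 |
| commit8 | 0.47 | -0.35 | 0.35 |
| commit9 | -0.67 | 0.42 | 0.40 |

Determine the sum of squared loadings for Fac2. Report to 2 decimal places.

1.41

SS loadings for Fac2 = 0.50² + (-0.40)² + 0.33² + 0.77² + (-0.35)² + 0.42² = 0.2500 + 0.1600 + 0.1089 + 0.5929 + 0.1225 + 0.1764 = 1.4107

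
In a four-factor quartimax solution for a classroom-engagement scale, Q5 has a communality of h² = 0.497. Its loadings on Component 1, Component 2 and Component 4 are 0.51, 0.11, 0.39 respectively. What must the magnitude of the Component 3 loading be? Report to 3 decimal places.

Under orthogonal rotation h² = Σλ², so λ_Component 3² = h² − (0.4243) = 0.497 − 0.4243 = 0.0727.
|λ| = √0.0727 = 0.2696.

0.270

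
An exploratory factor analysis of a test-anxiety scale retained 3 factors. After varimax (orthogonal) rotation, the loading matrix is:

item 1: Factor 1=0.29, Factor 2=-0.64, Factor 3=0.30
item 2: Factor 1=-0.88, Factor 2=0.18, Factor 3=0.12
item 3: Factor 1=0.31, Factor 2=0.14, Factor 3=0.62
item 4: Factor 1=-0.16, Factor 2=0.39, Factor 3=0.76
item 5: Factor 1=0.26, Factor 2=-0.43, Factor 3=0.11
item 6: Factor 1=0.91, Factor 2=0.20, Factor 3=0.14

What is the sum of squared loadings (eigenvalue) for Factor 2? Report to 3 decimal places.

SS loadings for Factor 2 = (-0.64)² + 0.18² + 0.14² + 0.39² + (-0.43)² + 0.20² = 0.4096 + 0.0324 + 0.0196 + 0.1521 + 0.1849 + 0.0400 = 0.8386

0.839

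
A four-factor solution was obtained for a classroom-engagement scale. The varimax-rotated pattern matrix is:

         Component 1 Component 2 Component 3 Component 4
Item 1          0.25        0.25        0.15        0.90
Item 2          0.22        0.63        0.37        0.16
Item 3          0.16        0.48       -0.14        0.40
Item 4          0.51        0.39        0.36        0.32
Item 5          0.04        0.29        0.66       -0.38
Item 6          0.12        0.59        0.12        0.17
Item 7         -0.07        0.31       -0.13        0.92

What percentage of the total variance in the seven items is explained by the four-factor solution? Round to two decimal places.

66.87%

Communalities: 0.9575, 0.6078, 0.4356, 0.6442, 0.6657, 0.4058, 0.9643; Σh² = 4.6809.
Total variance with 7 standardized items is 7, so the solution explains 4.6809/7 = 0.6687 = 66.87%.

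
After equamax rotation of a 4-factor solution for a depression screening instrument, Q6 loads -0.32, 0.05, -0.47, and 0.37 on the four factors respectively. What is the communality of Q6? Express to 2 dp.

h² = (-0.32)² + 0.05² + (-0.47)² + 0.37² = 0.1024 + 0.0025 + 0.2209 + 0.1369 = 0.4627

0.46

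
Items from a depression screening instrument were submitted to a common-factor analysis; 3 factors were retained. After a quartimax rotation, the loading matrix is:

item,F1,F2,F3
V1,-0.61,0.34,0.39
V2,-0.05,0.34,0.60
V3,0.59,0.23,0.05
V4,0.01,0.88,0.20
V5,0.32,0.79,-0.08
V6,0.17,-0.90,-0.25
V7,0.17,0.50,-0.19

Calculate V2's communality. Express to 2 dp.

h² = (-0.05)² + 0.34² + 0.60² = 0.0025 + 0.1156 + 0.3600 = 0.4781

0.48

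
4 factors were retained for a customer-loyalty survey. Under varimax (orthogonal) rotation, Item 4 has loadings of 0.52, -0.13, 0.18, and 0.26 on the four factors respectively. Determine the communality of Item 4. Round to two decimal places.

h² = 0.52² + (-0.13)² + 0.18² + 0.26² = 0.2704 + 0.0169 + 0.0324 + 0.0676 = 0.3873

0.39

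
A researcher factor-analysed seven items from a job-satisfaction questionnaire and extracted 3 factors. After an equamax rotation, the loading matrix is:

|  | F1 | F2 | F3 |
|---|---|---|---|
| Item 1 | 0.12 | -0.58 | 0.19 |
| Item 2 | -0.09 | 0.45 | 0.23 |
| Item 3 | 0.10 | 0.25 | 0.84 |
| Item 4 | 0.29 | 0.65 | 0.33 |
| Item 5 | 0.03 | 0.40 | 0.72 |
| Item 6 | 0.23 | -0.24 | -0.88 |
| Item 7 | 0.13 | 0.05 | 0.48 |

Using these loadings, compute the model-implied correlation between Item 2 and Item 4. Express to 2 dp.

0.34

r̂ = Σ λ_i·λ_j across factors = (-0.09)(0.29) + (0.45)(0.65) + (0.23)(0.33)
  = -0.0261 +0.2925 +0.0759 = 0.3423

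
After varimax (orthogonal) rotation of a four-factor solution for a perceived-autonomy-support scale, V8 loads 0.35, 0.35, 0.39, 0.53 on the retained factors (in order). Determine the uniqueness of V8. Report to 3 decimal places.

h² = 0.35² + 0.35² + 0.39² + 0.53² = 0.1225 + 0.1225 + 0.1521 + 0.2809 = 0.6780
Uniqueness u² = 1 − h² = 1 − 0.6780 = 0.3220

0.322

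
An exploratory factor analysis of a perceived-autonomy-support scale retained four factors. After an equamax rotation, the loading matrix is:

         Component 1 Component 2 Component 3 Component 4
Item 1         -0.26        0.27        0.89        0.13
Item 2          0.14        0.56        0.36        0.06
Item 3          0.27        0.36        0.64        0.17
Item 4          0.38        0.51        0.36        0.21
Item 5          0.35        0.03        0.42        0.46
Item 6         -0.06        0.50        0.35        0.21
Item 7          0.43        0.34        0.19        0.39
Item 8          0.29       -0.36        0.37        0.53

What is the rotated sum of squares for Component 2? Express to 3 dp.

SS loadings for Component 2 = 0.27² + 0.56² + 0.36² + 0.51² + 0.03² + 0.50² + 0.34² + (-0.36)² = 0.0729 + 0.3136 + 0.1296 + 0.2601 + 0.0009 + 0.2500 + 0.1156 + 0.1296 = 1.2723

1.272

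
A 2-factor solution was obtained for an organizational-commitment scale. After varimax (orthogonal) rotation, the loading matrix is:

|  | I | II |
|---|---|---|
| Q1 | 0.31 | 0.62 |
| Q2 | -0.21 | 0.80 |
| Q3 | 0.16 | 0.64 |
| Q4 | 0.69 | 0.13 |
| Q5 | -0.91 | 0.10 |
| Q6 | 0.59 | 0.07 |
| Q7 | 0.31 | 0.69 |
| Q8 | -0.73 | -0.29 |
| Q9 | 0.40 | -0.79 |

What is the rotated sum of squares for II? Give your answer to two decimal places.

SS loadings for II = 0.62² + 0.80² + 0.64² + 0.13² + 0.10² + 0.07² + 0.69² + (-0.29)² + (-0.79)² = 0.3844 + 0.6400 + 0.4096 + 0.0169 + 0.0100 + 0.0049 + 0.4761 + 0.0841 + 0.6241 = 2.6501

2.65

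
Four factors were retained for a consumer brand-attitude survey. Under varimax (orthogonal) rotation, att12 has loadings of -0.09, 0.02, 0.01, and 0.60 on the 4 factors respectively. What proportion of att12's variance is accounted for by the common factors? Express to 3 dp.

h² = (-0.09)² + 0.02² + 0.01² + 0.60² = 0.0081 + 0.0004 + 0.0001 + 0.3600 = 0.3686

0.369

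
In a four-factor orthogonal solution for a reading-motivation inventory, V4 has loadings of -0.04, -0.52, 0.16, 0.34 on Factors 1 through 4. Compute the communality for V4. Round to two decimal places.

h² = (-0.04)² + (-0.52)² + 0.16² + 0.34² = 0.0016 + 0.2704 + 0.0256 + 0.1156 = 0.4132

0.41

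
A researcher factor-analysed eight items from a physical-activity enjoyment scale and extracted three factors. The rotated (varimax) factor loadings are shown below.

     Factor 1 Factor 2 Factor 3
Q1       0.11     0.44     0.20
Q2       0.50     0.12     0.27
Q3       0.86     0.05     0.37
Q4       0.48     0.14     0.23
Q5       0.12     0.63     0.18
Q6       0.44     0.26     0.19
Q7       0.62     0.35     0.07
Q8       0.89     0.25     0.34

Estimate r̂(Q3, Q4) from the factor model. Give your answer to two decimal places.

r̂ = Σ λ_i·λ_j across factors = (0.86)(0.48) + (0.05)(0.14) + (0.37)(0.23)
  = +0.4128 +0.0070 +0.0851 = 0.5049

0.50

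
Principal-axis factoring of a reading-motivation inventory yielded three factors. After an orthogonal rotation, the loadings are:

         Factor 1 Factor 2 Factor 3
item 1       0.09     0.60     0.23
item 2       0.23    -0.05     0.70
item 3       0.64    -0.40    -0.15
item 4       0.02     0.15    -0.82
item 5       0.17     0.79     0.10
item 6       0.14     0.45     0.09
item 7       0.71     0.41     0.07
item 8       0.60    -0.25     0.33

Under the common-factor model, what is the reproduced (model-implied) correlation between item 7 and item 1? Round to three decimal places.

r̂ = Σ λ_i·λ_j across factors = (0.71)(0.09) + (0.41)(0.60) + (0.07)(0.23)
  = +0.0639 +0.2460 +0.0161 = 0.3260

0.326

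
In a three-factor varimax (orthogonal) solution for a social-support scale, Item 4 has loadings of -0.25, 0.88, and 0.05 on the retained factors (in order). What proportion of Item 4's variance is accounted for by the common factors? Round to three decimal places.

0.839

h² = (-0.25)² + 0.88² + 0.05² = 0.0625 + 0.7744 + 0.0025 = 0.8394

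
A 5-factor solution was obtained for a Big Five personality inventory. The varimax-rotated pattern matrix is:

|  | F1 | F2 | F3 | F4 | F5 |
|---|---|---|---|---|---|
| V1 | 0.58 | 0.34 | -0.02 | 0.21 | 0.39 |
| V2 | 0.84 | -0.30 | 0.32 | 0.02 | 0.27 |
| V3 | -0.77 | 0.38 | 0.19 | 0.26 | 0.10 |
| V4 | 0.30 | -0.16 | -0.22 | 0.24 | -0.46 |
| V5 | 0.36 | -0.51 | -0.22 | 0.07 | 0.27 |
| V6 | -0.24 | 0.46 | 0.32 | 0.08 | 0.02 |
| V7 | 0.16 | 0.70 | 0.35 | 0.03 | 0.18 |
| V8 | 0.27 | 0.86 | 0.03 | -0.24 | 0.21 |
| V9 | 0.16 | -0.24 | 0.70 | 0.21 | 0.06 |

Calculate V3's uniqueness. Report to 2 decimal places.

0.15

h² = (-0.77)² + 0.38² + 0.19² + 0.26² + 0.10² = 0.5929 + 0.1444 + 0.0361 + 0.0676 + 0.0100 = 0.8510
Uniqueness u² = 1 − h² = 1 − 0.8510 = 0.1490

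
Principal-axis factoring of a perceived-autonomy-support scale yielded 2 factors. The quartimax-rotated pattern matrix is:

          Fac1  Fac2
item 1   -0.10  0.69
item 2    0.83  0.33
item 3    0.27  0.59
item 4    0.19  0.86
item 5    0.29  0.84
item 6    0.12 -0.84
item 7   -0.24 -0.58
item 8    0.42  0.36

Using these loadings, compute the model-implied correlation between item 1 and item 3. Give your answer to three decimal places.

r̂ = Σ λ_i·λ_j across factors = (-0.10)(0.27) + (0.69)(0.59)
  = -0.0270 +0.4071 = 0.3801

0.380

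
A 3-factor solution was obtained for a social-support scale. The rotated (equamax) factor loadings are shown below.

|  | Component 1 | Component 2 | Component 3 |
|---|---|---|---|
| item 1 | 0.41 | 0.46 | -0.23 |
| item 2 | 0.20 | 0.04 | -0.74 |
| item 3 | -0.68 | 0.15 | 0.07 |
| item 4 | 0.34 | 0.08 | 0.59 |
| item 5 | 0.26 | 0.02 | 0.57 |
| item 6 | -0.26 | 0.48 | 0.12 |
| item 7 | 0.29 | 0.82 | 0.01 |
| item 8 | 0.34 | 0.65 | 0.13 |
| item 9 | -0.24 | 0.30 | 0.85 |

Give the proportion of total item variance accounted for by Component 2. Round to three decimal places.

SS loadings for Component 2 = 0.46² + 0.04² + 0.15² + 0.08² + 0.02² + 0.48² + 0.82² + 0.65² + 0.30² = 1.6578
Proportion of variance = 1.6578 / 9 = 0.1842.

0.184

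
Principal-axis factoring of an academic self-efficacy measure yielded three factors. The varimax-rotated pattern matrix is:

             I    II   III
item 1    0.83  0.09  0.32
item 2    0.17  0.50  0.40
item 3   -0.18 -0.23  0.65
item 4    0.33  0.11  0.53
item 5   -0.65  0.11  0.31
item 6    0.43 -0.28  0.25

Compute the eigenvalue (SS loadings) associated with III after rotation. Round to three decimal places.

SS loadings for III = 0.32² + 0.40² + 0.65² + 0.53² + 0.31² + 0.25² = 0.1024 + 0.1600 + 0.4225 + 0.2809 + 0.0961 + 0.0625 = 1.1244

1.124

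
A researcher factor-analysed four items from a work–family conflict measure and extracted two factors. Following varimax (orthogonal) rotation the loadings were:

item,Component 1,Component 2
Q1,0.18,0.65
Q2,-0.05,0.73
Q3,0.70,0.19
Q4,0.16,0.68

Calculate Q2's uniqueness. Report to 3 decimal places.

0.465

h² = (-0.05)² + 0.73² = 0.0025 + 0.5329 = 0.5354
Uniqueness u² = 1 − h² = 1 − 0.5354 = 0.4646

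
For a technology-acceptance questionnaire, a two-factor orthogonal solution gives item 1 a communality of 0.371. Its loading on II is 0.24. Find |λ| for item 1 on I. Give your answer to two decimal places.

Under orthogonal rotation h² = Σλ², so λ_I² = h² − (0.0576) = 0.371 − 0.0576 = 0.3134.
|λ| = √0.3134 = 0.5598.

0.56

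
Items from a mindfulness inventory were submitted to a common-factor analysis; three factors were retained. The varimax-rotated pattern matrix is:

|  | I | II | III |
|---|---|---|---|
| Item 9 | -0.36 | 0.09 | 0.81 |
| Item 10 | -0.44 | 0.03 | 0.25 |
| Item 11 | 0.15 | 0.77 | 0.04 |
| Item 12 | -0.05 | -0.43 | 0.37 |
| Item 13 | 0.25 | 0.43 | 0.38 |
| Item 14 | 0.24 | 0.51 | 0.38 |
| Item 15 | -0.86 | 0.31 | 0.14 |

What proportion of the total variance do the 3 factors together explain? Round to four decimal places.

SS loadings by factor: 1.2079, 1.3279, 1.1655; total = 3.7013.
Total variance with 7 standardized items is 7, so the solution explains 3.7013/7 = 0.5288.

0.5288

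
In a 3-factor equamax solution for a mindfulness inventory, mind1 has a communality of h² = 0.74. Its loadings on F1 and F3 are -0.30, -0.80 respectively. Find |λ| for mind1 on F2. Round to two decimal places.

0.10

Under orthogonal rotation h² = Σλ², so λ_F2² = h² − (0.7300) = 0.74 − 0.7300 = 0.0100.
|λ| = √0.0100 = 0.1000.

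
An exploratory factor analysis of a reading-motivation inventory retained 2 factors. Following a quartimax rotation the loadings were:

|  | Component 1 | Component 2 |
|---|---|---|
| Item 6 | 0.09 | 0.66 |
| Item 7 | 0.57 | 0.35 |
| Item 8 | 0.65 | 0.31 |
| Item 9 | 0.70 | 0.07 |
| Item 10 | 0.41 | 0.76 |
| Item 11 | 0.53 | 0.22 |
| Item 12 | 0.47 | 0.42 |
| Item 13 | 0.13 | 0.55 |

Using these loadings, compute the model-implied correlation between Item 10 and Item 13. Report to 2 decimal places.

r̂ = Σ λ_i·λ_j across factors = (0.41)(0.13) + (0.76)(0.55)
  = +0.0533 +0.4180 = 0.4713

0.47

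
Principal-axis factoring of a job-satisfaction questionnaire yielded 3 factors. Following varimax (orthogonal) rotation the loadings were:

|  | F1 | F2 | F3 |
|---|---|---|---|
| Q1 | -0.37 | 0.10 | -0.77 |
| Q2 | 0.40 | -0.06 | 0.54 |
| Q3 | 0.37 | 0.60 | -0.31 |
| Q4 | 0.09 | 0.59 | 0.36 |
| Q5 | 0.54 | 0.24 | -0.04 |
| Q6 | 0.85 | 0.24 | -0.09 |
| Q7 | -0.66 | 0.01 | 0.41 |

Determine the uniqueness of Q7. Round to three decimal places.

h² = (-0.66)² + 0.01² + 0.41² = 0.4356 + 0.0001 + 0.1681 = 0.6038
Uniqueness u² = 1 − h² = 1 − 0.6038 = 0.3962

0.396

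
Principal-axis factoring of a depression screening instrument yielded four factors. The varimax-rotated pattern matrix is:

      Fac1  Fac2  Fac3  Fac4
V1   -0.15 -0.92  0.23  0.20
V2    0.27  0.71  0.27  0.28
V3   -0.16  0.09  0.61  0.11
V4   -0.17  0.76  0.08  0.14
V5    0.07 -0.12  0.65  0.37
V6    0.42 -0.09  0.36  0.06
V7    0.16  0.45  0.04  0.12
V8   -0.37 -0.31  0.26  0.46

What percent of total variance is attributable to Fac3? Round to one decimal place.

14.1%

SS loadings for Fac3 = 0.23² + 0.27² + 0.61² + 0.08² + 0.65² + 0.36² + 0.04² + 0.26² = 1.1256
With 8 standardized items, total variance = 8. Proportion = 1.1256/8 = 0.1407 → 14.07%.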